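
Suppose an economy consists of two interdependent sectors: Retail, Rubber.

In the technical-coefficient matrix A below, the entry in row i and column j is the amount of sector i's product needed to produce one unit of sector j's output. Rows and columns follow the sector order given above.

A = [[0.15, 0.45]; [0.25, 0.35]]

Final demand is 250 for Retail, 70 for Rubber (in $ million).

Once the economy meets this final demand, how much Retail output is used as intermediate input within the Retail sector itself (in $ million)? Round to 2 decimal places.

z_11 = 66.14

I − A =
  [   0.85    -0.45]
  [  -0.25     0.65]
det(I−A) = (0.85)(0.65) − (-0.45)(-0.25) = 0.4400
adj(I−A) = [[0.65, 0.45], [0.25, 0.85]]
(I − A)⁻¹ = adj(I−A) / det(I−A) ≈
  [   1.4773     1.0227]
  [   0.5682     1.9318]
First solve x = (I − A)⁻¹ d = adj(I−A)·d / det(I−A); in particular x_1 = (0.65·250 + 0.45·70) / 0.4400 = 194.00 / 0.4400 ≈ 440.9091.
Intermediate flow from 1 to 1: z_11 = a_11 · x_1 = 0.15 × 194.00 / 0.4400 = 29.10 / 0.4400 ≈ 66.14.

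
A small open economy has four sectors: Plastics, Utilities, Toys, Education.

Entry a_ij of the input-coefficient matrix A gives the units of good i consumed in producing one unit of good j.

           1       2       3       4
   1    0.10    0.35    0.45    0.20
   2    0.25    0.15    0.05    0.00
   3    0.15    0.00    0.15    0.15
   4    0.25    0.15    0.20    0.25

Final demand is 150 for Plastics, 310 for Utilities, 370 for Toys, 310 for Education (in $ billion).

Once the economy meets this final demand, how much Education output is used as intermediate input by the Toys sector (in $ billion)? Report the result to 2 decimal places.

I − A =
  [   0.90    -0.35    -0.45    -0.20]
  [  -0.25     0.85    -0.05     0.00]
  [  -0.15     0.00     0.85    -0.15]
  [  -0.25    -0.15    -0.20     0.75]
Compute the cofactors C_ij = (−1)^(i+j)·(3×3 minor ij) of I−A; the adjugate is their transpose:
adj(I−A) = Cᵀ =
  [ 0.515250   0.248250   0.335500   0.204500]
  [ 0.159375   0.430750   0.125625   0.067625]
  [ 0.133125   0.077250   0.458125   0.127125]
  [ 0.239125   0.189500   0.259125   0.515875]
det(I−A) = Σ_j (I−A)_1j·C_1j = (0.90)(0.515250) + (-0.35)(0.159375) + (-0.45)(0.133125) + (-0.20)(0.239125) = 0.3002125
(I − A)⁻¹ = adj(I−A) / det(I−A) ≈
  [   1.7163     0.8269     1.1175     0.6812]
  [   0.5309     1.4348     0.4185     0.2253]
  [   0.4434     0.2573     1.5260     0.4235]
  [   0.7965     0.6312     0.8631     1.7184]
First solve x = (I − A)⁻¹ d = adj(I−A)·d / det(I−A); in particular x_3 = (0.133125·150 + 0.077250·310 + 0.458125·370 + 0.127125·310) / 0.3002125 = 252.83125 / 0.3002125 ≈ 842.1743.
Intermediate flow from 4 to 3: z_43 = a_43 · x_3 = 0.20 × 252.83125 / 0.3002125 = 50.56625 / 0.3002125 ≈ 168.43.

z_43 = 168.43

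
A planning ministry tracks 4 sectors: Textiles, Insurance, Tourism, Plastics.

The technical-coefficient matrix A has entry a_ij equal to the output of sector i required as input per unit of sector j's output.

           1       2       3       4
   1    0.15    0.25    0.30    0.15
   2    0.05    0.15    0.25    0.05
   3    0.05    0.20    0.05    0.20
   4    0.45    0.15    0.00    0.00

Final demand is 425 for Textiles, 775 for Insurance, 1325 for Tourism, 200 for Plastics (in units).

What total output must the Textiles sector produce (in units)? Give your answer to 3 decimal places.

x_1 = 2015.942

I − A =
  [   0.85    -0.25    -0.30    -0.15]
  [  -0.05     0.85    -0.25    -0.05]
  [  -0.05    -0.20     0.95    -0.20]
  [  -0.45    -0.15     0.00     1.00]
Compute the cofactors C_ij = (−1)^(i+j)·(3×3 minor ij) of I−A; the adjugate is their transpose:
adj(I−A) = Cᵀ =
  [ 0.742875   0.327875   0.320875   0.192000]
  [ 0.103875   0.701375   0.217375   0.094125]
  [ 0.134625   0.218125   0.639500   0.159000]
  [ 0.349875   0.252750   0.177000   0.613125]
det(I−A) = Σ_j (I−A)_1j·C_1j = (0.85)(0.742875) + (-0.25)(0.103875) + (-0.30)(0.134625) + (-0.15)(0.349875) = 0.51260625
(I − A)⁻¹ = adj(I−A) / det(I−A) ≈
  [   1.4492     0.6396     0.6260     0.3746]
  [   0.2026     1.3683     0.4241     0.1836]
  [   0.2626     0.4255     1.2475     0.3102]
  [   0.6825     0.4931     0.3453     1.1961]
x = (I − A)⁻¹ d = adj(I−A)·d / det(I−A), with det(I−A) = 0.51260625:
  x_1 = (0.742875·425 + 0.327875·775 + 0.320875·1325 + 0.192000·200) / 0.51260625 = 1033.384375 / 0.51260625 ≈ 2015.942
  x_2 = (0.103875·425 + 0.701375·775 + 0.217375·1325 + 0.094125·200) / 0.51260625 = 894.559375 / 0.51260625 ≈ 1745.120
  x_3 = (0.134625·425 + 0.218125·775 + 0.639500·1325 + 0.159000·200) / 0.51260625 = 1105.40 / 0.51260625 ≈ 2156.431
  x_4 = (0.349875·425 + 0.252750·775 + 0.177000·1325 + 0.613125·200) / 0.51260625 = 701.728125 / 0.51260625 ≈ 1368.942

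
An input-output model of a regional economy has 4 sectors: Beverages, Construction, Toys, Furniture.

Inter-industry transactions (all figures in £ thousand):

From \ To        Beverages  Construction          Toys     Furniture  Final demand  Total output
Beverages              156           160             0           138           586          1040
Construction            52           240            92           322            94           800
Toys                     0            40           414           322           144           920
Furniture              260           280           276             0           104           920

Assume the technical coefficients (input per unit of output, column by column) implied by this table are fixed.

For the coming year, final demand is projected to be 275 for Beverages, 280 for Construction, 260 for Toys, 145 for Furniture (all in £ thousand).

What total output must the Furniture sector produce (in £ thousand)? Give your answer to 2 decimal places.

Technical coefficients a_ij = z_ij / X_j:
  a_11 = 156/1040 = 0.15, a_21 = 52/1040 = 0.05, a_31 = 0/1040 = 0.00, a_41 = 260/1040 = 0.25
  a_12 = 160/800 = 0.20, a_22 = 240/800 = 0.30, a_32 = 40/800 = 0.05, a_42 = 280/800 = 0.35
  a_13 = 0/920 = 0.00, a_23 = 92/920 = 0.10, a_33 = 414/920 = 0.45, a_43 = 276/920 = 0.30
  a_14 = 138/920 = 0.15, a_24 = 322/920 = 0.35, a_34 = 322/920 = 0.35, a_44 = 0/920 = 0.00
I − A =
  [   0.85    -0.20     0.00    -0.15]
  [  -0.05     0.70    -0.10    -0.35]
  [   0.00    -0.05     0.55    -0.35]
  [  -0.25    -0.35    -0.30     1.00]
Compute the cofactors C_ij = (−1)^(i+j)·(3×3 minor ij) of I−A; the adjugate is their transpose:
adj(I−A) = Cᵀ =
  [ 0.221625   0.120125   0.077750   0.102500]
  [ 0.079125   0.357625   0.172750   0.197500]
  [ 0.074250   0.162250   0.434500   0.220000]
  [ 0.105375   0.203875   0.210250   0.317500]
det(I−A) = Σ_j (I−A)_1j·C_1j = (0.85)(0.221625) + (-0.20)(0.079125) + (0.00)(0.074250) + (-0.15)(0.105375) = 0.15675
(I − A)⁻¹ = adj(I−A) / det(I−A) ≈
  [   1.4139     0.7663     0.4960     0.6539]
  [   0.5048     2.2815     1.1021     1.2600]
  [   0.4737     1.0351     2.7719     1.4035]
  [   0.6722     1.3006     1.3413     2.0255]
x = (I − A)⁻¹ d = adj(I−A)·d / det(I−A), with det(I−A) = 0.15675:
  x_1 = (0.221625·275 + 0.120125·280 + 0.077750·260 + 0.102500·145) / 0.15675 = 129.659375 / 0.15675 ≈ 827.17
  x_2 = (0.079125·275 + 0.357625·280 + 0.172750·260 + 0.197500·145) / 0.15675 = 195.446875 / 0.15675 ≈ 1246.87
  x_3 = (0.074250·275 + 0.162250·280 + 0.434500·260 + 0.220000·145) / 0.15675 = 210.71875 / 0.15675 ≈ 1344.30
  x_4 = (0.105375·275 + 0.203875·280 + 0.210250·260 + 0.317500·145) / 0.15675 = 186.765625 / 0.15675 ≈ 1191.49

x_4 = 1191.49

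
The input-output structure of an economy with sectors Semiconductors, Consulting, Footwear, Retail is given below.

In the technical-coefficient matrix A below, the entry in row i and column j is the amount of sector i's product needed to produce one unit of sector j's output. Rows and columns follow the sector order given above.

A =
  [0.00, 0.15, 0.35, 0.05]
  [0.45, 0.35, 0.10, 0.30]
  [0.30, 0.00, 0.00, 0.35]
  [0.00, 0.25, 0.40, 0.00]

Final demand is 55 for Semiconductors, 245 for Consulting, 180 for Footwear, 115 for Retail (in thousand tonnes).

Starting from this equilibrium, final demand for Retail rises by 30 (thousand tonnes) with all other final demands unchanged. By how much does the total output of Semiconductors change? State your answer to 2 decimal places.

I − A =
  [   1.00    -0.15    -0.35    -0.05]
  [  -0.45     0.65    -0.10    -0.30]
  [  -0.30     0.00     1.00    -0.35]
  [   0.00    -0.25    -0.40     1.00]
Compute the cofactors C_ij = (−1)^(i+j)·(3×3 minor ij) of I−A; the adjugate is their transpose:
adj(I−A) = Cᵀ =
  [ 0.475250   0.172125   0.248500   0.162375]
  [ 0.453000   0.749000   0.386500   0.382625]
  [ 0.211875   0.136250   0.501875   0.227125]
  [ 0.198000   0.241750   0.297375   0.509750]
det(I−A) = Σ_j (I−A)_1j·C_1j = (1.00)(0.475250) + (-0.15)(0.453000) + (-0.35)(0.211875) + (-0.05)(0.198000) = 0.32324375
(I − A)⁻¹ = adj(I−A) / det(I−A) ≈
  [   1.4703     0.5325     0.7688     0.5023]
  [   1.4014     2.3171     1.1957     1.1837]
  [   0.6555     0.4215     1.5526     0.7026]
  [   0.6125     0.7479     0.9200     1.5770]
Δx = (I − A)⁻¹ Δd with Δd having +30 in the Retail component and 0 elsewhere.
So Δx_S = L_SR · (+30), where L_SR = adj(I−A)_SR / det(I−A) = 0.162375 / 0.32324375.
Δx_S = 0.162375 × (+30) / 0.32324375 = 4.87125 / 0.32324375 ≈ 15.07.

Δx_S = 15.07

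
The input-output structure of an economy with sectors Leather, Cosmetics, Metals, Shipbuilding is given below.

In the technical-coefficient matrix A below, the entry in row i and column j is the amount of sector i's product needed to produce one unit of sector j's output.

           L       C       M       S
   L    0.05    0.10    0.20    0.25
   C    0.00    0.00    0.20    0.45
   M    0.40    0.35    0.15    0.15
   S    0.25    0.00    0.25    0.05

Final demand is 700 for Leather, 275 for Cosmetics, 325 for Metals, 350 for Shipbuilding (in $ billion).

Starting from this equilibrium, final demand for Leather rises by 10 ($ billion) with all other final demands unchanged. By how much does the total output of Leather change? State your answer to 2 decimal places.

Δx_L = 14.98

I − A =
  [   0.95    -0.10    -0.20    -0.25]
  [   0.00     1.00    -0.20    -0.45]
  [  -0.40    -0.35     0.85    -0.15]
  [  -0.25     0.00    -0.25     0.95]
Compute the cofactors C_ij = (−1)^(i+j)·(3×3 minor ij) of I−A; the adjugate is their transpose:
adj(I−A) = Cᵀ =
  [ 0.664125   0.165375   0.282750   0.297750]
  [ 0.224125   0.569875   0.297375   0.375875]
  [ 0.456875   0.335750   0.828750   0.410125]
  [ 0.295000   0.131875   0.292500   0.653000]
det(I−A) = Σ_j (I−A)_1j·C_1j = (0.95)(0.664125) + (-0.10)(0.224125) + (-0.20)(0.456875) + (-0.25)(0.295000) = 0.44338125
(I − A)⁻¹ = adj(I−A) / det(I−A) ≈
  [   1.4979     0.3730     0.6377     0.6715]
  [   0.5055     1.2853     0.6707     0.8477]
  [   1.0304     0.7572     1.8692     0.9250]
  [   0.6653     0.2974     0.6597     1.4728]
Δx = (I − A)⁻¹ Δd with Δd having +10 in the Leather component and 0 elsewhere.
So Δx_L = L_LL · (+10), where L_LL = adj(I−A)_LL / det(I−A) = 0.664125 / 0.44338125.
Δx_L = 0.664125 × (+10) / 0.44338125 = 6.64125 / 0.44338125 ≈ 14.98.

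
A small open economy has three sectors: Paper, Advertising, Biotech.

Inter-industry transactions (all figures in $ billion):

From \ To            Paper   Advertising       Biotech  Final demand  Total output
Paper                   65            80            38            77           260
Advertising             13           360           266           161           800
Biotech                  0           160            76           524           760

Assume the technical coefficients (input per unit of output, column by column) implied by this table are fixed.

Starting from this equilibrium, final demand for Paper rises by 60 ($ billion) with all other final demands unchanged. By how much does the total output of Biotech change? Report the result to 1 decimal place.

Δx_3 = 1.9

Technical coefficients a_ij = z_ij / X_j:
  a_11 = 65/260 = 0.25, a_21 = 13/260 = 0.05, a_31 = 0/260 = 0.00
  a_12 = 80/800 = 0.10, a_22 = 360/800 = 0.45, a_32 = 160/800 = 0.20
  a_13 = 38/760 = 0.05, a_23 = 266/760 = 0.35, a_33 = 76/760 = 0.10
I − A =
  [   0.75    -0.10    -0.05]
  [  -0.05     0.55    -0.35]
  [   0.00    -0.20     0.90]
Cofactors of I−A, C_ij = (−1)^(i+j)·(minor ij) (rows/columns in the sector order above):
  C_11 = (0.55)(0.90) − (-0.35)(-0.20) = 0.4250
  C_12 = −[(-0.05)(0.90) − (-0.35)(0.00)] = 0.0450
  C_13 = (-0.05)(-0.20) − (0.55)(0.00) = 0.0100
  C_21 = −[(-0.10)(0.90) − (-0.05)(-0.20)] = 0.1000
  C_22 = (0.75)(0.90) − (-0.05)(0.00) = 0.6750
  C_23 = −[(0.75)(-0.20) − (-0.10)(0.00)] = 0.1500
  C_31 = (-0.10)(-0.35) − (-0.05)(0.55) = 0.0625
  C_32 = −[(0.75)(-0.35) − (-0.05)(-0.05)] = 0.2650
  C_33 = (0.75)(0.55) − (-0.10)(-0.05) = 0.4075
det(I−A) = Σ_j (I−A)_1j·C_1j = (0.75)(0.4250) + (-0.10)(0.0450) + (-0.05)(0.0100) = 0.31375
adj(I−A) = Cᵀ =
  [ 0.4250   0.1000   0.0625]
  [ 0.0450   0.6750   0.2650]
  [ 0.0100   0.1500   0.4075]
(I − A)⁻¹ = adj(I−A) / det(I−A) ≈
  [   1.3546     0.3187     0.1992]
  [   0.1434     2.1514     0.8446]
  [   0.0319     0.4781     1.2988]
Δx = (I − A)⁻¹ Δd with Δd having +60 in the Paper component and 0 elsewhere.
So Δx_3 = L_31 · (+60), where L_31 = adj(I−A)_31 / det(I−A) = 0.0100 / 0.31375.
Δx_3 = 0.0100 × (+60) / 0.31375 = 0.60 / 0.31375 ≈ 1.9.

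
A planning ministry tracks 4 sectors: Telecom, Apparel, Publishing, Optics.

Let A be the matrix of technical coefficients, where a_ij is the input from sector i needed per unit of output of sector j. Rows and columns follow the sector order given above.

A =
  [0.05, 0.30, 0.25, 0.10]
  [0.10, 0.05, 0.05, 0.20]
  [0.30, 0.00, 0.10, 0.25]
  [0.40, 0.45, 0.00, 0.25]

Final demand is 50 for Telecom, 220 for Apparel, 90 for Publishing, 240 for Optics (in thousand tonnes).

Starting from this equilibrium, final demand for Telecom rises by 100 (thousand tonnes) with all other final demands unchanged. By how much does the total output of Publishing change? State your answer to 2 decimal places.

I − A =
  [   0.95    -0.30    -0.25    -0.10]
  [  -0.10     0.95    -0.05    -0.20]
  [  -0.30     0.00     0.90    -0.25]
  [  -0.40    -0.45     0.00     0.75]
Compute the cofactors C_ij = (−1)^(i+j)·(3×3 minor ij) of I−A; the adjugate is their transpose:
adj(I−A) = Cᵀ =
  [ 0.554625   0.271125   0.169125   0.202625]
  [ 0.155750   0.524000   0.072375   0.184625]
  [ 0.293000   0.217875   0.502375   0.264625]
  [ 0.389250   0.459000   0.133625   0.709500]
det(I−A) = Σ_j (I−A)_1j·C_1j = (0.95)(0.554625) + (-0.30)(0.155750) + (-0.25)(0.293000) + (-0.10)(0.389250) = 0.36799375
(I − A)⁻¹ = adj(I−A) / det(I−A) ≈
  [   1.5072     0.7368     0.4596     0.5506]
  [   0.4232     1.4239     0.1967     0.5017]
  [   0.7962     0.5921     1.3652     0.7191]
  [   1.0578     1.2473     0.3631     1.9280]
Δx = (I − A)⁻¹ Δd with Δd having +100 in the Telecom component and 0 elsewhere.
So Δx_3 = L_31 · (+100), where L_31 = adj(I−A)_31 / det(I−A) = 0.293000 / 0.36799375.
Δx_3 = 0.293000 × (+100) / 0.36799375 = 29.30 / 0.36799375 ≈ 79.62.

Δx_3 = 79.62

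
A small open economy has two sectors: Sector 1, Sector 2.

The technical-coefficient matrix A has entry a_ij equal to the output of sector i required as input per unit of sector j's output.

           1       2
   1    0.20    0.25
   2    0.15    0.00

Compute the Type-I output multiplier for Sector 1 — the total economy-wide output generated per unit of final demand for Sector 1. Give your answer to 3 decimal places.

m_1 = 1.508

I − A =
  [   0.80    -0.25]
  [  -0.15     1.00]
det(I−A) = (0.80)(1.00) − (-0.25)(-0.15) = 0.7625
adj(I−A) = [[1.00, 0.25], [0.15, 0.80]]
(I − A)⁻¹ = adj(I−A) / det(I−A) ≈
  [   1.3115     0.3279]
  [   0.1967     1.0492]
The output multiplier for sector j is the column-j sum of the Leontief inverse (I − A)⁻¹ = adj(I−A) / det(I−A).
Column 1 of adj(I−A): (1.00, 0.15); det(I−A) = 0.7625.
m_1 = (1.00 + 0.15) / 0.7625 = 1.15 / 0.7625 ≈ 1.508.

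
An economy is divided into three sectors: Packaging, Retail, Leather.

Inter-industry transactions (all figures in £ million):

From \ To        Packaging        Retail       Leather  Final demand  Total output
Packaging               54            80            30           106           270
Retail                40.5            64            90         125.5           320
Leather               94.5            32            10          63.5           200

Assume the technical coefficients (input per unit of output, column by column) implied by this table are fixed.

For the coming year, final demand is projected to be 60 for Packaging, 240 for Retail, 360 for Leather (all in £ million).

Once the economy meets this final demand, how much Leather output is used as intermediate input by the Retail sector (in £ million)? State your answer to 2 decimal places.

z_LR = 71.89

Technical coefficients a_ij = z_ij / X_j:
  a_PP = 54/270 = 0.20, a_RP = 40.5/270 = 0.15, a_LP = 94.5/270 = 0.35
  a_PR = 80/320 = 0.25, a_RR = 64/320 = 0.20, a_LR = 32/320 = 0.10
  a_PL = 30/200 = 0.15, a_RL = 90/200 = 0.45, a_LL = 10/200 = 0.05
I − A =
  [   0.80    -0.25    -0.15]
  [  -0.15     0.80    -0.45]
  [  -0.35    -0.10     0.95]
Cofactors of I−A, C_ij = (−1)^(i+j)·(minor ij) (rows/columns in the sector order above):
  C_11 = (0.80)(0.95) − (-0.45)(-0.10) = 0.7150
  C_12 = −[(-0.15)(0.95) − (-0.45)(-0.35)] = 0.3000
  C_13 = (-0.15)(-0.10) − (0.80)(-0.35) = 0.2950
  C_21 = −[(-0.25)(0.95) − (-0.15)(-0.10)] = 0.2525
  C_22 = (0.80)(0.95) − (-0.15)(-0.35) = 0.7075
  C_23 = −[(0.80)(-0.10) − (-0.25)(-0.35)] = 0.1675
  C_31 = (-0.25)(-0.45) − (-0.15)(0.80) = 0.2325
  C_32 = −[(0.80)(-0.45) − (-0.15)(-0.15)] = 0.3825
  C_33 = (0.80)(0.80) − (-0.25)(-0.15) = 0.6025
det(I−A) = Σ_j (I−A)_1j·C_1j = (0.80)(0.7150) + (-0.25)(0.3000) + (-0.15)(0.2950) = 0.45275
adj(I−A) = Cᵀ =
  [ 0.7150   0.2525   0.2325]
  [ 0.3000   0.7075   0.3825]
  [ 0.2950   0.1675   0.6025]
(I − A)⁻¹ = adj(I−A) / det(I−A) ≈
  [   1.5792     0.5577     0.5135]
  [   0.6626     1.5627     0.8448]
  [   0.6516     0.3700     1.3308]
First solve x = (I − A)⁻¹ d = adj(I−A)·d / det(I−A); in particular x_R = (0.3000·60 + 0.7075·240 + 0.3825·360) / 0.45275 = 325.50 / 0.45275 ≈ 718.9398.
Intermediate flow from L to R: z_LR = a_LR · x_R = 0.10 × 325.50 / 0.45275 = 32.55 / 0.45275 ≈ 71.89.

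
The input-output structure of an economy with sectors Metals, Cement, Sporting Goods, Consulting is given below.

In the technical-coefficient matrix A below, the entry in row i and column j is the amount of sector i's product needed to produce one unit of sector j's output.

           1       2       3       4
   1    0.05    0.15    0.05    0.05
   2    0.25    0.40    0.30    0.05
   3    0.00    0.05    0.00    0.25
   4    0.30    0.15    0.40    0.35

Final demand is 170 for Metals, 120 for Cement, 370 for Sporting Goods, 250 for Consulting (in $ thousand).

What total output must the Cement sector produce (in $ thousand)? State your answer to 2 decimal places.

I − A =
  [   0.95    -0.15    -0.05    -0.05]
  [  -0.25     0.60    -0.30    -0.05]
  [   0.00    -0.05     1.00    -0.25]
  [  -0.30    -0.15    -0.40     0.65]
Compute the cofactors C_ij = (−1)^(i+j)·(3×3 minor ij) of I−A; the adjugate is their transpose:
adj(I−A) = Cᵀ =
  [ 0.300500   0.094500   0.065625   0.055625]
  [ 0.175000   0.503750   0.213625   0.134375]
  [ 0.063250   0.077000   0.325875   0.136125]
  [ 0.218000   0.207250   0.280125   0.517625]
det(I−A) = Σ_j (I−A)_1j·C_1j = (0.95)(0.300500) + (-0.15)(0.175000) + (-0.05)(0.063250) + (-0.05)(0.218000) = 0.2451625
(I − A)⁻¹ = adj(I−A) / det(I−A) ≈
  [   1.2257     0.3855     0.2677     0.2269]
  [   0.7138     2.0548     0.8714     0.5481]
  [   0.2580     0.3141     1.3292     0.5552]
  [   0.8892     0.8454     1.1426     2.1114]
x = (I − A)⁻¹ d = adj(I−A)·d / det(I−A), with det(I−A) = 0.2451625:
  x_1 = (0.300500·170 + 0.094500·120 + 0.065625·370 + 0.055625·250) / 0.2451625 = 100.6125 / 0.2451625 ≈ 410.39
  x_2 = (0.175000·170 + 0.503750·120 + 0.213625·370 + 0.134375·250) / 0.2451625 = 202.835 / 0.2451625 ≈ 827.35
  x_3 = (0.063250·170 + 0.077000·120 + 0.325875·370 + 0.136125·250) / 0.2451625 = 174.5975 / 0.2451625 ≈ 712.17
  x_4 = (0.218000·170 + 0.207250·120 + 0.280125·370 + 0.517625·250) / 0.2451625 = 294.9825 / 0.2451625 ≈ 1203.21

x_2 = 827.35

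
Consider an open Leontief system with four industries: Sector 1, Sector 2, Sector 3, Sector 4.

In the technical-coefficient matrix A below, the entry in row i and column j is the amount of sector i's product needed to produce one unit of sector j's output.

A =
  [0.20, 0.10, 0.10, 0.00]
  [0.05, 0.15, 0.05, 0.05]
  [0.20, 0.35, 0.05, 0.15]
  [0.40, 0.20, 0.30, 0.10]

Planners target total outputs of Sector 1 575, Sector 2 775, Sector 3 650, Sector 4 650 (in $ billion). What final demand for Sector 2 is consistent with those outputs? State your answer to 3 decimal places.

d_2 = 565.000

I − A =
  [   0.80    -0.10    -0.10     0.00]
  [  -0.05     0.85    -0.05    -0.05]
  [  -0.20    -0.35     0.95    -0.15]
  [  -0.40    -0.20    -0.30     0.90]
d = (I − A) x:
  d_1 = (+0.80)·575 + (-0.10)·775 + (-0.10)·650 + (+0.00)·650 = 317.500
  d_2 = (-0.05)·575 + (+0.85)·775 + (-0.05)·650 + (-0.05)·650 = 565.000
  d_3 = (-0.20)·575 + (-0.35)·775 + (+0.95)·650 + (-0.15)·650 = 133.750
  d_4 = (-0.40)·575 + (-0.20)·775 + (-0.30)·650 + (+0.90)·650 = 5.000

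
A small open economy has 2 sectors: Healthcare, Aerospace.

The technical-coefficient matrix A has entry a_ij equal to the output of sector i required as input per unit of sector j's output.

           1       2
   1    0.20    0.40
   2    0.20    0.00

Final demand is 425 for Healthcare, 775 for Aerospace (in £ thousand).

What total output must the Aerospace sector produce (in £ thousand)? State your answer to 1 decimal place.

x_2 = 979.2

I − A =
  [   0.80    -0.40]
  [  -0.20     1.00]
det(I−A) = (0.80)(1.00) − (-0.40)(-0.20) = 0.7200
adj(I−A) = [[1.00, 0.40], [0.20, 0.80]]
(I − A)⁻¹ = adj(I−A) / det(I−A) ≈
  [   1.3889     0.5556]
  [   0.2778     1.1111]
x = (I − A)⁻¹ d = adj(I−A)·d / det(I−A), with det(I−A) = 0.7200:
  x_1 = (1.00·425 + 0.40·775) / 0.7200 = 735.00 / 0.7200 ≈ 1020.8
  x_2 = (0.20·425 + 0.80·775) / 0.7200 = 705.00 / 0.7200 ≈ 979.2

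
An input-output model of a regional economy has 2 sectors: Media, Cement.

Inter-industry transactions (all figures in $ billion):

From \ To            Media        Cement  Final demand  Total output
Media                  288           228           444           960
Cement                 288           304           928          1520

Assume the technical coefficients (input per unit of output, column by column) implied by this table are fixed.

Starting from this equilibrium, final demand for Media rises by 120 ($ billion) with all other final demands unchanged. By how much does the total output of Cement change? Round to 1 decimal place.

Technical coefficients a_ij = z_ij / X_j:
  a_11 = 288/960 = 0.30, a_21 = 288/960 = 0.30
  a_12 = 228/1520 = 0.15, a_22 = 304/1520 = 0.20
I − A =
  [   0.70    -0.15]
  [  -0.30     0.80]
det(I−A) = (0.70)(0.80) − (-0.15)(-0.30) = 0.5150
adj(I−A) = [[0.80, 0.15], [0.30, 0.70]]
(I − A)⁻¹ = adj(I−A) / det(I−A) ≈
  [   1.5534     0.2913]
  [   0.5825     1.3592]
Δx = (I − A)⁻¹ Δd with Δd having +120 in the Media component and 0 elsewhere.
So Δx_2 = L_21 · (+120), where L_21 = adj(I−A)_21 / det(I−A) = 0.30 / 0.5150.
Δx_2 = 0.30 × (+120) / 0.5150 = 36.00 / 0.5150 ≈ 69.9.

Δx_2 = 69.9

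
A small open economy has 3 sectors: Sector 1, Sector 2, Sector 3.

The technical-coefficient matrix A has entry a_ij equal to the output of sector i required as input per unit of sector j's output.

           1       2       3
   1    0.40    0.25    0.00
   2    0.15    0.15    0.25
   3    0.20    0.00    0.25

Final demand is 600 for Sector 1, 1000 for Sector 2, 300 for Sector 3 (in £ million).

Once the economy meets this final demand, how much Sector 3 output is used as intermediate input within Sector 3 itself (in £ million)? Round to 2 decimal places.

I − A =
  [   0.60    -0.25     0.00]
  [  -0.15     0.85    -0.25]
  [  -0.20     0.00     0.75]
Cofactors of I−A, C_ij = (−1)^(i+j)·(minor ij) (rows/columns in the sector order above):
  C_11 = (0.85)(0.75) − (-0.25)(0.00) = 0.6375
  C_12 = −[(-0.15)(0.75) − (-0.25)(-0.20)] = 0.1625
  C_13 = (-0.15)(0.00) − (0.85)(-0.20) = 0.1700
  C_21 = −[(-0.25)(0.75) − (0.00)(0.00)] = 0.1875
  C_22 = (0.60)(0.75) − (0.00)(-0.20) = 0.4500
  C_23 = −[(0.60)(0.00) − (-0.25)(-0.20)] = 0.0500
  C_31 = (-0.25)(-0.25) − (0.00)(0.85) = 0.0625
  C_32 = −[(0.60)(-0.25) − (0.00)(-0.15)] = 0.1500
  C_33 = (0.60)(0.85) − (-0.25)(-0.15) = 0.4725
det(I−A) = Σ_j (I−A)_1j·C_1j = (0.60)(0.6375) + (-0.25)(0.1625) + (0.00)(0.1700) = 0.341875
adj(I−A) = Cᵀ =
  [ 0.6375   0.1875   0.0625]
  [ 0.1625   0.4500   0.1500]
  [ 0.1700   0.0500   0.4725]
(I − A)⁻¹ = adj(I−A) / det(I−A) ≈
  [   1.8647     0.5484     0.1828]
  [   0.4753     1.3163     0.4388]
  [   0.4973     0.1463     1.3821]
First solve x = (I − A)⁻¹ d = adj(I−A)·d / det(I−A); in particular x_3 = (0.1700·600 + 0.0500·1000 + 0.4725·300) / 0.341875 = 293.75 / 0.341875 ≈ 859.2322.
Intermediate flow from 3 to 3: z_33 = a_33 · x_3 = 0.25 × 293.75 / 0.341875 = 73.4375 / 0.341875 ≈ 214.81.

z_33 = 214.81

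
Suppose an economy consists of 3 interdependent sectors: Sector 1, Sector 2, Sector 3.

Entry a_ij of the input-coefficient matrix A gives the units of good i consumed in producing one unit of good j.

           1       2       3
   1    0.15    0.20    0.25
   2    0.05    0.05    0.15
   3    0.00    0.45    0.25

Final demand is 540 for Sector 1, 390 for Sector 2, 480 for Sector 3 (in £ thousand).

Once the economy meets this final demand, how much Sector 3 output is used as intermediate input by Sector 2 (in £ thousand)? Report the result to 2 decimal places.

I − A =
  [   0.85    -0.20    -0.25]
  [  -0.05     0.95    -0.15]
  [   0.00    -0.45     0.75]
Cofactors of I−A, C_ij = (−1)^(i+j)·(minor ij) (rows/columns in the sector order above):
  C_11 = (0.95)(0.75) − (-0.15)(-0.45) = 0.6450
  C_12 = −[(-0.05)(0.75) − (-0.15)(0.00)] = 0.0375
  C_13 = (-0.05)(-0.45) − (0.95)(0.00) = 0.0225
  C_21 = −[(-0.20)(0.75) − (-0.25)(-0.45)] = 0.2625
  C_22 = (0.85)(0.75) − (-0.25)(0.00) = 0.6375
  C_23 = −[(0.85)(-0.45) − (-0.20)(0.00)] = 0.3825
  C_31 = (-0.20)(-0.15) − (-0.25)(0.95) = 0.2675
  C_32 = −[(0.85)(-0.15) − (-0.25)(-0.05)] = 0.1400
  C_33 = (0.85)(0.95) − (-0.20)(-0.05) = 0.7975
det(I−A) = Σ_j (I−A)_1j·C_1j = (0.85)(0.6450) + (-0.20)(0.0375) + (-0.25)(0.0225) = 0.535125
adj(I−A) = Cᵀ =
  [ 0.6450   0.2625   0.2675]
  [ 0.0375   0.6375   0.1400]
  [ 0.0225   0.3825   0.7975]
(I − A)⁻¹ = adj(I−A) / det(I−A) ≈
  [   1.2053     0.4905     0.4999]
  [   0.0701     1.1913     0.2616]
  [   0.0420     0.7148     1.4903]
First solve x = (I − A)⁻¹ d = adj(I−A)·d / det(I−A); in particular x_2 = (0.0375·540 + 0.6375·390 + 0.1400·480) / 0.535125 = 336.075 / 0.535125 ≈ 628.0308.
Intermediate flow from 3 to 2: z_32 = a_32 · x_2 = 0.45 × 336.075 / 0.535125 = 151.23375 / 0.535125 ≈ 282.61.

z_32 = 282.61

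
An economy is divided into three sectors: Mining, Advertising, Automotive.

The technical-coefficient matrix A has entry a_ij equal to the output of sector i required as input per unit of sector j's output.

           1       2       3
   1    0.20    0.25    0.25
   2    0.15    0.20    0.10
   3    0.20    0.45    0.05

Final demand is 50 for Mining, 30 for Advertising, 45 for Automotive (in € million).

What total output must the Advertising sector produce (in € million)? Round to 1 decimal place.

I − A =
  [   0.80    -0.25    -0.25]
  [  -0.15     0.80    -0.10]
  [  -0.20    -0.45     0.95]
Cofactors of I−A, C_ij = (−1)^(i+j)·(minor ij) (rows/columns in the sector order above):
  C_11 = (0.80)(0.95) − (-0.10)(-0.45) = 0.7150
  C_12 = −[(-0.15)(0.95) − (-0.10)(-0.20)] = 0.1625
  C_13 = (-0.15)(-0.45) − (0.80)(-0.20) = 0.2275
  C_21 = −[(-0.25)(0.95) − (-0.25)(-0.45)] = 0.3500
  C_22 = (0.80)(0.95) − (-0.25)(-0.20) = 0.7100
  C_23 = −[(0.80)(-0.45) − (-0.25)(-0.20)] = 0.4100
  C_31 = (-0.25)(-0.10) − (-0.25)(0.80) = 0.2250
  C_32 = −[(0.80)(-0.10) − (-0.25)(-0.15)] = 0.1175
  C_33 = (0.80)(0.80) − (-0.25)(-0.15) = 0.6025
det(I−A) = Σ_j (I−A)_1j·C_1j = (0.80)(0.7150) + (-0.25)(0.1625) + (-0.25)(0.2275) = 0.4745
adj(I−A) = Cᵀ =
  [ 0.7150   0.3500   0.2250]
  [ 0.1625   0.7100   0.1175]
  [ 0.2275   0.4100   0.6025]
(I − A)⁻¹ = adj(I−A) / det(I−A) ≈
  [   1.5068     0.7376     0.4742]
  [   0.3425     1.4963     0.2476]
  [   0.4795     0.8641     1.2698]
x = (I − A)⁻¹ d = adj(I−A)·d / det(I−A), with det(I−A) = 0.4745:
  x_1 = (0.7150·50 + 0.3500·30 + 0.2250·45) / 0.4745 = 56.375 / 0.4745 ≈ 118.8
  x_2 = (0.1625·50 + 0.7100·30 + 0.1175·45) / 0.4745 = 34.7125 / 0.4745 ≈ 73.2
  x_3 = (0.2275·50 + 0.4100·30 + 0.6025·45) / 0.4745 = 50.7875 / 0.4745 ≈ 107.0

x_2 = 73.2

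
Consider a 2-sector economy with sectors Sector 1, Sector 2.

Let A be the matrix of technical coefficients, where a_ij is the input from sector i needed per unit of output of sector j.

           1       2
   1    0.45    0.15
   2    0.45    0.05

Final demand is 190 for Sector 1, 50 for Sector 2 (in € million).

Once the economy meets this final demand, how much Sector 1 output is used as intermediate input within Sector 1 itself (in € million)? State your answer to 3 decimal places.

I − A =
  [   0.55    -0.15]
  [  -0.45     0.95]
det(I−A) = (0.55)(0.95) − (-0.15)(-0.45) = 0.4550
adj(I−A) = [[0.95, 0.15], [0.45, 0.55]]
(I − A)⁻¹ = adj(I−A) / det(I−A) ≈
  [   2.0879     0.3297]
  [   0.9890     1.2088]
First solve x = (I − A)⁻¹ d = adj(I−A)·d / det(I−A); in particular x_1 = (0.95·190 + 0.15·50) / 0.4550 = 188.00 / 0.4550 ≈ 413.18681.
Intermediate flow from 1 to 1: z_11 = a_11 · x_1 = 0.45 × 188.00 / 0.4550 = 84.60 / 0.4550 ≈ 185.934.

z_11 = 185.934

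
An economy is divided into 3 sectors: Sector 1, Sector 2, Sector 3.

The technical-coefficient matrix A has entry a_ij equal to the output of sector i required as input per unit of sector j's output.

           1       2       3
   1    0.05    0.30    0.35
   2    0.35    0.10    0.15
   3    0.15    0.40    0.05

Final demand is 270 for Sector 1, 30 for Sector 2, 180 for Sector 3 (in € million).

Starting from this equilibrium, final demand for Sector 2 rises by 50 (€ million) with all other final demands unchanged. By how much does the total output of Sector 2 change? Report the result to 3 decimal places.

I − A =
  [   0.95    -0.30    -0.35]
  [  -0.35     0.90    -0.15]
  [  -0.15    -0.40     0.95]
Cofactors of I−A, C_ij = (−1)^(i+j)·(minor ij) (rows/columns in the sector order above):
  C_11 = (0.90)(0.95) − (-0.15)(-0.40) = 0.7950
  C_12 = −[(-0.35)(0.95) − (-0.15)(-0.15)] = 0.3550
  C_13 = (-0.35)(-0.40) − (0.90)(-0.15) = 0.2750
  C_21 = −[(-0.30)(0.95) − (-0.35)(-0.40)] = 0.4250
  C_22 = (0.95)(0.95) − (-0.35)(-0.15) = 0.8500
  C_23 = −[(0.95)(-0.40) − (-0.30)(-0.15)] = 0.4250
  C_31 = (-0.30)(-0.15) − (-0.35)(0.90) = 0.3600
  C_32 = −[(0.95)(-0.15) − (-0.35)(-0.35)] = 0.2650
  C_33 = (0.95)(0.90) − (-0.30)(-0.35) = 0.7500
det(I−A) = Σ_j (I−A)_1j·C_1j = (0.95)(0.7950) + (-0.30)(0.3550) + (-0.35)(0.2750) = 0.5525
adj(I−A) = Cᵀ =
  [ 0.7950   0.4250   0.3600]
  [ 0.3550   0.8500   0.2650]
  [ 0.2750   0.4250   0.7500]
(I − A)⁻¹ = adj(I−A) / det(I−A) ≈
  [   1.4389     0.7692     0.6516]
  [   0.6425     1.5385     0.4796]
  [   0.4977     0.7692     1.3575]
Δx = (I − A)⁻¹ Δd with Δd having +50 in the Sector 2 component and 0 elsewhere.
So Δx_2 = L_22 · (+50), where L_22 = adj(I−A)_22 / det(I−A) = 0.8500 / 0.5525.
Δx_2 = 0.8500 × (+50) / 0.5525 = 42.50 / 0.5525 ≈ 76.923.

Δx_2 = 76.923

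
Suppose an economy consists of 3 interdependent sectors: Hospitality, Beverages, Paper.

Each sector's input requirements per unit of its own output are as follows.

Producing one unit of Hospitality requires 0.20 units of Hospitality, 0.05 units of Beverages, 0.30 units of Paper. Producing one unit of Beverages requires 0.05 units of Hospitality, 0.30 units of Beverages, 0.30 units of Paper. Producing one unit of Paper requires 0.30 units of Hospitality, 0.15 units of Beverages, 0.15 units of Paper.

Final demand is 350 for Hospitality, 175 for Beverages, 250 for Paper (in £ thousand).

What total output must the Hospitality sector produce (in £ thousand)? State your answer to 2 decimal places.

x_1 = 733.62

I − A =
  [   0.80    -0.05    -0.30]
  [  -0.05     0.70    -0.15]
  [  -0.30    -0.30     0.85]
Cofactors of I−A, C_ij = (−1)^(i+j)·(minor ij) (rows/columns in the sector order above):
  C_11 = (0.70)(0.85) − (-0.15)(-0.30) = 0.5500
  C_12 = −[(-0.05)(0.85) − (-0.15)(-0.30)] = 0.0875
  C_13 = (-0.05)(-0.30) − (0.70)(-0.30) = 0.2250
  C_21 = −[(-0.05)(0.85) − (-0.30)(-0.30)] = 0.1325
  C_22 = (0.80)(0.85) − (-0.30)(-0.30) = 0.5900
  C_23 = −[(0.80)(-0.30) − (-0.05)(-0.30)] = 0.2550
  C_31 = (-0.05)(-0.15) − (-0.30)(0.70) = 0.2175
  C_32 = −[(0.80)(-0.15) − (-0.30)(-0.05)] = 0.1350
  C_33 = (0.80)(0.70) − (-0.05)(-0.05) = 0.5575
det(I−A) = Σ_j (I−A)_1j·C_1j = (0.80)(0.5500) + (-0.05)(0.0875) + (-0.30)(0.2250) = 0.368125
adj(I−A) = Cᵀ =
  [ 0.5500   0.1325   0.2175]
  [ 0.0875   0.5900   0.1350]
  [ 0.2250   0.2550   0.5575]
(I − A)⁻¹ = adj(I−A) / det(I−A) ≈
  [   1.4941     0.3599     0.5908]
  [   0.2377     1.6027     0.3667]
  [   0.6112     0.6927     1.5144]
x = (I − A)⁻¹ d = adj(I−A)·d / det(I−A), with det(I−A) = 0.368125:
  x_1 = (0.5500·350 + 0.1325·175 + 0.2175·250) / 0.368125 = 270.0625 / 0.368125 ≈ 733.62
  x_2 = (0.0875·350 + 0.5900·175 + 0.1350·250) / 0.368125 = 167.625 / 0.368125 ≈ 455.35
  x_3 = (0.2250·350 + 0.2550·175 + 0.5575·250) / 0.368125 = 262.75 / 0.368125 ≈ 713.75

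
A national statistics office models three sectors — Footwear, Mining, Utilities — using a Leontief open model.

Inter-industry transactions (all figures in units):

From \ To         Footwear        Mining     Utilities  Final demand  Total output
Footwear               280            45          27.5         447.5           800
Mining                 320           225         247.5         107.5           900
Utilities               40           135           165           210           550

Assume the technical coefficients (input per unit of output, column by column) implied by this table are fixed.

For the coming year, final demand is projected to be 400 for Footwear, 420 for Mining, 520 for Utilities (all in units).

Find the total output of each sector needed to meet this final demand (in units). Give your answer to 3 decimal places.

x_F = 836.593, x_M = 1707.256, x_U = 1168.454

Technical coefficients a_ij = z_ij / X_j:
  a_FF = 280/800 = 0.35, a_MF = 320/800 = 0.40, a_UF = 40/800 = 0.05
  a_FM = 45/900 = 0.05, a_MM = 225/900 = 0.25, a_UM = 135/900 = 0.15
  a_FU = 27.5/550 = 0.05, a_MU = 247.5/550 = 0.45, a_UU = 165/550 = 0.30
I − A =
  [   0.65    -0.05    -0.05]
  [  -0.40     0.75    -0.45]
  [  -0.05    -0.15     0.70]
Cofactors of I−A, C_ij = (−1)^(i+j)·(minor ij) (rows/columns in the sector order above):
  C_11 = (0.75)(0.70) − (-0.45)(-0.15) = 0.4575
  C_12 = −[(-0.40)(0.70) − (-0.45)(-0.05)] = 0.3025
  C_13 = (-0.40)(-0.15) − (0.75)(-0.05) = 0.0975
  C_21 = −[(-0.05)(0.70) − (-0.05)(-0.15)] = 0.0425
  C_22 = (0.65)(0.70) − (-0.05)(-0.05) = 0.4525
  C_23 = −[(0.65)(-0.15) − (-0.05)(-0.05)] = 0.1000
  C_31 = (-0.05)(-0.45) − (-0.05)(0.75) = 0.0600
  C_32 = −[(0.65)(-0.45) − (-0.05)(-0.40)] = 0.3125
  C_33 = (0.65)(0.75) − (-0.05)(-0.40) = 0.4675
det(I−A) = Σ_j (I−A)_1j·C_1j = (0.65)(0.4575) + (-0.05)(0.3025) + (-0.05)(0.0975) = 0.277375
adj(I−A) = Cᵀ =
  [ 0.4575   0.0425   0.0600]
  [ 0.3025   0.4525   0.3125]
  [ 0.0975   0.1000   0.4675]
(I − A)⁻¹ = adj(I−A) / det(I−A) ≈
  [   1.6494     0.1532     0.2163]
  [   1.0906     1.6314     1.1266]
  [   0.3515     0.3605     1.6854]
x = (I − A)⁻¹ d = adj(I−A)·d / det(I−A), with det(I−A) = 0.277375:
  x_F = (0.4575·400 + 0.0425·420 + 0.0600·520) / 0.277375 = 232.05 / 0.277375 ≈ 836.593
  x_M = (0.3025·400 + 0.4525·420 + 0.3125·520) / 0.277375 = 473.55 / 0.277375 ≈ 1707.256
  x_U = (0.0975·400 + 0.1000·420 + 0.4675·520) / 0.277375 = 324.10 / 0.277375 ≈ 1168.454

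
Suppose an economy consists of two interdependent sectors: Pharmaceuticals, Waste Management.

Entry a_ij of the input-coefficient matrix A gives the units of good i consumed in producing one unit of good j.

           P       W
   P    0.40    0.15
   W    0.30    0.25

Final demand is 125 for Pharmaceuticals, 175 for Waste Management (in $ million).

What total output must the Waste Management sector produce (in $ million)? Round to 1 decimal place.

I − A =
  [   0.60    -0.15]
  [  -0.30     0.75]
det(I−A) = (0.60)(0.75) − (-0.15)(-0.30) = 0.4050
adj(I−A) = [[0.75, 0.15], [0.30, 0.60]]
(I − A)⁻¹ = adj(I−A) / det(I−A) ≈
  [   1.8519     0.3704]
  [   0.7407     1.4815]
x = (I − A)⁻¹ d = adj(I−A)·d / det(I−A), with det(I−A) = 0.4050:
  x_P = (0.75·125 + 0.15·175) / 0.4050 = 120.00 / 0.4050 ≈ 296.3
  x_W = (0.30·125 + 0.60·175) / 0.4050 = 142.50 / 0.4050 ≈ 351.9

x_W = 351.9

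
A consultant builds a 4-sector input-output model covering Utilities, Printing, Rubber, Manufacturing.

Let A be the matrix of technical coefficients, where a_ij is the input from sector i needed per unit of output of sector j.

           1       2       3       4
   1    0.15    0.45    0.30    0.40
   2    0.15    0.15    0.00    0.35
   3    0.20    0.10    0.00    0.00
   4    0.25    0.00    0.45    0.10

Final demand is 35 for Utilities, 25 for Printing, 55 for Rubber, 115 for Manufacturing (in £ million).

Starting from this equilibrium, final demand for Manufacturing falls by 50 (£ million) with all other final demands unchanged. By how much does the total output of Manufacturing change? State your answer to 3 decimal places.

Δx_4 = -85.232

I − A =
  [   0.85    -0.45    -0.30    -0.40]
  [  -0.15     0.85     0.00    -0.35]
  [  -0.20    -0.10     1.00     0.00]
  [  -0.25     0.00    -0.45     0.90]
Compute the cofactors C_ij = (−1)^(i+j)·(3×3 minor ij) of I−A; the adjugate is their transpose:
adj(I−A) = Cᵀ =
  [ 0.749250   0.450000   0.453375   0.508000]
  [ 0.254000   0.575000   0.227625   0.336500]
  [ 0.175250   0.147500   0.465125   0.135250]
  [ 0.295750   0.198750   0.358500   0.599500]
det(I−A) = Σ_j (I−A)_1j·C_1j = (0.85)(0.749250) + (-0.45)(0.254000) + (-0.30)(0.175250) + (-0.40)(0.295750) = 0.3516875
(I − A)⁻¹ = adj(I−A) / det(I−A) ≈
  [   2.1304     1.2795     1.2891     1.4445]
  [   0.7222     1.6350     0.6472     0.9568]
  [   0.4983     0.4194     1.3226     0.3846]
  [   0.8409     0.5651     1.0194     1.7046]
Δx = (I − A)⁻¹ Δd with Δd having -50 in the Manufacturing component and 0 elsewhere.
So Δx_4 = L_44 · (-50), where L_44 = adj(I−A)_44 / det(I−A) = 0.599500 / 0.3516875.
Δx_4 = 0.599500 × (-50) / 0.3516875 = -29.975 / 0.3516875 ≈ -85.232.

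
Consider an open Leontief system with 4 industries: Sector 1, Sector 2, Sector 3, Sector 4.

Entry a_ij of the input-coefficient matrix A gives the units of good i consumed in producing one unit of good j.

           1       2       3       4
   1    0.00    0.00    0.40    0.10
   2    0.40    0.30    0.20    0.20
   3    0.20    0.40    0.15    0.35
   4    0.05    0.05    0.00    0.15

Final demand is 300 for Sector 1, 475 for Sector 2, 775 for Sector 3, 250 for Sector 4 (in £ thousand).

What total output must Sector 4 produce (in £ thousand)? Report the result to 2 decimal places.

x_4 = 511.83

I − A =
  [   1.00     0.00    -0.40    -0.10]
  [  -0.40     0.70    -0.20    -0.20]
  [  -0.20    -0.40     0.85    -0.35]
  [  -0.05    -0.05     0.00     0.85]
Compute the cofactors C_ij = (−1)^(i+j)·(3×3 minor ij) of I−A; the adjugate is their transpose:
adj(I−A) = Cᵀ =
  [ 0.42575   0.14725   0.23500   0.18150]
  [ 0.33500   0.64325   0.30900   0.31800]
  [ 0.27625   0.35650   0.57950   0.35500]
  [ 0.04475   0.04650   0.03200   0.39500]
det(I−A) = Σ_j (I−A)_1j·C_1j = (1.00)(0.42575) + (0.00)(0.33500) + (-0.40)(0.27625) + (-0.10)(0.04475) = 0.310775
(I − A)⁻¹ = adj(I−A) / det(I−A) ≈
  [   1.3700     0.4738     0.7562     0.5840]
  [   1.0780     2.0698     0.9943     1.0232]
  [   0.8889     1.1471     1.8647     1.1423]
  [   0.1440     0.1496     0.1030     1.2710]
x = (I − A)⁻¹ d = adj(I−A)·d / det(I−A), with det(I−A) = 0.310775:
  x_1 = (0.42575·300 + 0.14725·475 + 0.23500·775 + 0.18150·250) / 0.310775 = 425.16875 / 0.310775 ≈ 1368.09
  x_2 = (0.33500·300 + 0.64325·475 + 0.30900·775 + 0.31800·250) / 0.310775 = 725.01875 / 0.310775 ≈ 2332.94
  x_3 = (0.27625·300 + 0.35650·475 + 0.57950·775 + 0.35500·250) / 0.310775 = 790.075 / 0.310775 ≈ 2542.27
  x_4 = (0.04475·300 + 0.04650·475 + 0.03200·775 + 0.39500·250) / 0.310775 = 159.0625 / 0.310775 ≈ 511.83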